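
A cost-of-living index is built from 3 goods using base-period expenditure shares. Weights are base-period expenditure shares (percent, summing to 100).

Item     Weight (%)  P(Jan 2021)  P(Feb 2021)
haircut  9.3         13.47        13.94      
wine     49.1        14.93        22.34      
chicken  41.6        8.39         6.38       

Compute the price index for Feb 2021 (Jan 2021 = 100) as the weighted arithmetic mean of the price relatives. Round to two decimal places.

114.73

haircut: 9.3 × (13.94/13.47) = 9.3 × 1.034892 = 9.6245
wine: 49.1 × (22.34/14.93) = 49.1 × 1.496316 = 73.4691
chicken: 41.6 × (6.38/8.39) = 41.6 × 0.760429 = 31.6338
Index = Σ wᵢ·(p₁ᵢ/p₀ᵢ) = 9.6245 + 73.4691 + 31.6338 = 114.7275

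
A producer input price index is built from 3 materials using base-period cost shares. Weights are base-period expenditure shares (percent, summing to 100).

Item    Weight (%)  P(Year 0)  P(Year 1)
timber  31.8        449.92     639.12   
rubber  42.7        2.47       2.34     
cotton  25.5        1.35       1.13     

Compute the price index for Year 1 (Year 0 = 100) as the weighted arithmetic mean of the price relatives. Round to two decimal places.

106.97

timber: 31.8 × (639.12/449.92) = 31.8 × 1.420519 = 45.1725
rubber: 42.7 × (2.34/2.47) = 42.7 × 0.947368 = 40.4526
cotton: 25.5 × (1.13/1.35) = 25.5 × 0.837037 = 21.3444
Index = Σ wᵢ·(p₁ᵢ/p₀ᵢ) = 45.1725 + 40.4526 + 21.3444 = 106.9696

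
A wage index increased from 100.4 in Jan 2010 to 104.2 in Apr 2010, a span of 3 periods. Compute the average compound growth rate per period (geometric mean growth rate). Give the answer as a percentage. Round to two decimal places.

Growth factor = (104.2/100.4)^(1/3) = (1.037849)^(1/3) = 1.012460
Growth rate = 1.012460 − 1 = 0.012460 = 1.2460%

1.25%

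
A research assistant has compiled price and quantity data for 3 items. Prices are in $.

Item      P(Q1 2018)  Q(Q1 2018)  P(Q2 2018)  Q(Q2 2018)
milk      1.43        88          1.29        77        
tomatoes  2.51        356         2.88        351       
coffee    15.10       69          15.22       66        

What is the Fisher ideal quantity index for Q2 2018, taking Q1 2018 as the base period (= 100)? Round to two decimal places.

Laspeyres component (base-period weights):
ΣP(Q1 2018)Q(Q2 2018) = 1.43×77 + 2.51×351 + 15.10×66 = 110.11 + 881.01 + 996.6 = 1987.72
ΣP(Q1 2018)Q(Q1 2018) = 1.43×88 + 2.51×356 + 15.10×69 = 125.84 + 893.56 + 1041.9 = 2061.3
L = 1987.72 / 2061.3 × 100 = 96.4304
Paasche component (current-period weights):
ΣP(Q2 2018)Q(Q2 2018) = 1.29×77 + 2.88×351 + 15.22×66 = 99.33 + 1010.88 + 1004.52 = 2114.73
ΣP(Q2 2018)Q(Q1 2018) = 1.29×88 + 2.88×356 + 15.22×69 = 113.52 + 1025.28 + 1050.18 = 2188.98
P = 2114.73 / 2188.98 × 100 = 96.6080
Fisher = √(L × P) = √(96.4304 × 96.6080) = 96.5192

96.52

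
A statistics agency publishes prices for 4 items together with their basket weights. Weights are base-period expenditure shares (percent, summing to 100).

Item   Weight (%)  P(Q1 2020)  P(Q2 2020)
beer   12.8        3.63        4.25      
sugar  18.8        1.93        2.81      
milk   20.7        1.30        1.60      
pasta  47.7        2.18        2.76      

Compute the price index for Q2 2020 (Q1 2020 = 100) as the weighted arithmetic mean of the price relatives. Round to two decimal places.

128.23

beer: 12.8 × (4.25/3.63) = 12.8 × 1.170799 = 14.9862
sugar: 18.8 × (2.81/1.93) = 18.8 × 1.455959 = 27.3720
milk: 20.7 × (1.60/1.30) = 20.7 × 1.230769 = 25.4769
pasta: 47.7 × (2.76/2.18) = 47.7 × 1.266055 = 60.3908
Index = Σ wᵢ·(p₁ᵢ/p₀ᵢ) = 14.9862 + 27.3720 + 25.4769 + 60.3908 = 128.2260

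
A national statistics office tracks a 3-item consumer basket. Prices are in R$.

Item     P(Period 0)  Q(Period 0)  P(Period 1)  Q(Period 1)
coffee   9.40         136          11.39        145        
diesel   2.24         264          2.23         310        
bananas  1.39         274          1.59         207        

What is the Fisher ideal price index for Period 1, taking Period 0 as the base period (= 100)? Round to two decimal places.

114.14

Laspeyres component (base-period weights):
ΣP(Period 1)Q(Period 0) = 11.39×136 + 2.23×264 + 1.59×274 = 1549.04 + 588.72 + 435.66 = 2573.42
ΣP(Period 0)Q(Period 0) = 9.40×136 + 2.24×264 + 1.39×274 = 1278.4 + 591.36 + 380.86 = 2250.62
L = 2573.42 / 2250.62 × 100 = 114.3427
Paasche component (current-period weights):
ΣP(Period 1)Q(Period 1) = 11.39×145 + 2.23×310 + 1.59×207 = 1651.55 + 691.3 + 329.13 = 2671.98
ΣP(Period 0)Q(Period 1) = 9.40×145 + 2.24×310 + 1.39×207 = 1363 + 694.4 + 287.73 = 2345.13
P = 2671.98 / 2345.13 × 100 = 113.9374
Fisher = √(L × P) = √(114.3427 × 113.9374) = 114.1399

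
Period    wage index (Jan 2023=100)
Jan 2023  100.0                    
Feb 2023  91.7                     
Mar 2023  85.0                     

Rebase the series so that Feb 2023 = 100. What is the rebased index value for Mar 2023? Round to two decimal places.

Rebased(Mar 2023) = 85.0 / 91.7 × 100 = 92.6936

92.69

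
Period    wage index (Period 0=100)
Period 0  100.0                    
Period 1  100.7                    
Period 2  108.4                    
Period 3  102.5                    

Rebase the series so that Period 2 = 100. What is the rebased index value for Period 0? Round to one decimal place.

92.3

Rebased(Period 0) = 100.0 / 108.4 × 100 = 92.2509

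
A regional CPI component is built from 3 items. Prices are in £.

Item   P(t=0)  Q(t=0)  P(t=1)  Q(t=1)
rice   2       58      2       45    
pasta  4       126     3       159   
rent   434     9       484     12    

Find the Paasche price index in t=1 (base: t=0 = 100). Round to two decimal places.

Paasche price index uses current-period quantities as weights.
ΣP(t=1)·Q(t=1) = 2×45 + 3×159 + 484×12 = 90 + 477 + 5808 = 6375
ΣP(t=0)·Q(t=1) = 2×45 + 4×159 + 434×12 = 90 + 636 + 5208 = 5934
Index = 6375 / 5934 × 100 = 107.4317

107.43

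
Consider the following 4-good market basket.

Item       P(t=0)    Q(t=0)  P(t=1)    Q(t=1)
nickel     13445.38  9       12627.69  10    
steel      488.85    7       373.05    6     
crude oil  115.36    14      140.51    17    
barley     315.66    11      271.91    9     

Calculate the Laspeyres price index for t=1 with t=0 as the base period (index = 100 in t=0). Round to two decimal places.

93.59

Laspeyres price index uses base-period quantities as weights.
ΣP(t=1)·Q(t=0) = 12627.69×9 + 373.05×7 + 140.51×14 + 271.91×11 = 113649.21 + 2611.35 + 1967.14 + 2991.01 = 121218.71
ΣP(t=0)·Q(t=0) = 13445.38×9 + 488.85×7 + 115.36×14 + 315.66×11 = 121008.42 + 3421.95 + 1615.04 + 3472.26 = 129517.67
Index = 121218.71 / 129517.67 × 100 = 93.5924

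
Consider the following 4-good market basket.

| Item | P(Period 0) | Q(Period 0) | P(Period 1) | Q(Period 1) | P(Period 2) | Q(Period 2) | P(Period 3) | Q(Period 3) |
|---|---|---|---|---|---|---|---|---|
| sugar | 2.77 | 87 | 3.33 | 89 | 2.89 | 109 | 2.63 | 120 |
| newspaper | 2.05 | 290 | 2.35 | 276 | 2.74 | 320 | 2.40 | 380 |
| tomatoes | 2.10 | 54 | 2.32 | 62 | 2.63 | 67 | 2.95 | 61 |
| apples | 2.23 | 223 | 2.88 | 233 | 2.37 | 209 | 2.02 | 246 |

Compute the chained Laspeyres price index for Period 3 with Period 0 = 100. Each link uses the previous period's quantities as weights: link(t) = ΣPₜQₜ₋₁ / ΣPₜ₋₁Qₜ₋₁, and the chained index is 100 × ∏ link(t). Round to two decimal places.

Link Period 0→Period 1:
ΣP(Period 1)Q(Period 0) = 3.33×87 + 2.35×290 + 2.32×54 + 2.88×223 = 289.71 + 681.5 + 125.28 + 642.24 = 1738.73
ΣP(Period 0)Q(Period 0) = 2.77×87 + 2.05×290 + 2.10×54 + 2.23×223 = 240.99 + 594.5 + 113.4 + 497.29 = 1446.18
link = 1738.73/1446.18 = 1.202292
Link Period 1→Period 2:
ΣP(Period 2)Q(Period 1) = 2.89×89 + 2.74×276 + 2.63×62 + 2.37×233 = 257.21 + 756.24 + 163.06 + 552.21 = 1728.72
ΣP(Period 1)Q(Period 1) = 3.33×89 + 2.35×276 + 2.32×62 + 2.88×233 = 296.37 + 648.6 + 143.84 + 671.04 = 1759.85
link = 1728.72/1759.85 = 0.982311
Link Period 2→Period 3:
ΣP(Period 3)Q(Period 2) = 2.63×109 + 2.40×320 + 2.95×67 + 2.02×209 = 286.67 + 768 + 197.65 + 422.18 = 1674.5
ΣP(Period 2)Q(Period 2) = 2.89×109 + 2.74×320 + 2.63×67 + 2.37×209 = 315.01 + 876.8 + 176.21 + 495.33 = 1863.35
link = 1674.5/1863.35 = 0.898650
Chained index = 100 × 1.202292 × 0.982311 × 0.898650 = 106.1328

106.13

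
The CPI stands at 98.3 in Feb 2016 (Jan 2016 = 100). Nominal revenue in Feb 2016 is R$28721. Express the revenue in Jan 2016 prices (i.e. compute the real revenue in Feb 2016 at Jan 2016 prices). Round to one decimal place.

Real = Nominal ÷ (Index/100) = 28721 ÷ (98.3/100)
     = 28721 ÷ 0.983 = 29217.7009

29217.7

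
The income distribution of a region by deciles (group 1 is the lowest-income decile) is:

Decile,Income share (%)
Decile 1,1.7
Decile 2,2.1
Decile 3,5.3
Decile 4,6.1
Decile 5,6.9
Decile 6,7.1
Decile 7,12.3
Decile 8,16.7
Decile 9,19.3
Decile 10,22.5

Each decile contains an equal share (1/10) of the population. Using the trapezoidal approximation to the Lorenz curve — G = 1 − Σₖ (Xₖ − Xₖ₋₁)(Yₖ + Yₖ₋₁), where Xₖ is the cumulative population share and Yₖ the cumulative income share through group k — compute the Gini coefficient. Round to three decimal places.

Cumulative income shares Yₖ: 0.0170, 0.0380, 0.0910, 0.1520, 0.2210, 0.2920, 0.4150, 0.5820, 0.7750, 1.0000
Σ (Xₖ−Xₖ₋₁)(Yₖ+Yₖ₋₁) = (1/10)(0.0170+0.0000) + (1/10)(0.0380+0.0170) + (1/10)(0.0910+0.0380) + (1/10)(0.1520+0.0910) + (1/10)(0.2210+0.1520) + (1/10)(0.2920+0.2210) + (1/10)(0.4150+0.2920) + (1/10)(0.5820+0.4150) + (1/10)(0.7750+0.5820) + (1/10)(1.0000+0.7750)
  = 0.0017 + 0.0055 + 0.0129 + 0.0243 + 0.0373 + 0.0513 + 0.0707 + 0.0997 + 0.1357 + 0.1775 = 0.6166
G = 1 − 0.6166 = 0.3834

0.383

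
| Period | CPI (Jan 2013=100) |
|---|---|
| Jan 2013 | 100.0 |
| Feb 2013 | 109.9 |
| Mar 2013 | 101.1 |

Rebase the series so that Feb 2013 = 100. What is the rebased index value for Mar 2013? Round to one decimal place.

Rebased(Mar 2013) = 101.1 / 109.9 × 100 = 91.9927

92.0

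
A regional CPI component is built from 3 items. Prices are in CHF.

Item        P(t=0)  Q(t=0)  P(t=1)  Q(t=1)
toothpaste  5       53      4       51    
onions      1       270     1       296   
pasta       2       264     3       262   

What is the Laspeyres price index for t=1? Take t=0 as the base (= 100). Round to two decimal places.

Laspeyres price index uses base-period quantities as weights.
ΣP(t=1)·Q(t=0) = 4×53 + 1×270 + 3×264 = 212 + 270 + 792 = 1274
ΣP(t=0)·Q(t=0) = 5×53 + 1×270 + 2×264 = 265 + 270 + 528 = 1063
Index = 1274 / 1063 × 100 = 119.8495

119.85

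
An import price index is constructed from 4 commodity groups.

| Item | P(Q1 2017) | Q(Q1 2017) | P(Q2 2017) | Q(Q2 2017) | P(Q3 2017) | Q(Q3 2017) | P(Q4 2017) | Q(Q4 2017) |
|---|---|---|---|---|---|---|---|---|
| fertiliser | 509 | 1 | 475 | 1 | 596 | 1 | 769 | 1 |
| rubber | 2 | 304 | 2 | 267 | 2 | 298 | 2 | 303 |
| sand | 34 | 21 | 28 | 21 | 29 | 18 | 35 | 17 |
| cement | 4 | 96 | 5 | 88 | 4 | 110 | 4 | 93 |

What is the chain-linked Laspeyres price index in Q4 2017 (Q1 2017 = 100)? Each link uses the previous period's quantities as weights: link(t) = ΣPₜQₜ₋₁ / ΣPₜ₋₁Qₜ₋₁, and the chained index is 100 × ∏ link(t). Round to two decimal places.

112.69

Link Q1 2017→Q2 2017:
ΣP(Q2 2017)Q(Q1 2017) = 475×1 + 2×304 + 28×21 + 5×96 = 475 + 608 + 588 + 480 = 2151
ΣP(Q1 2017)Q(Q1 2017) = 509×1 + 2×304 + 34×21 + 4×96 = 509 + 608 + 714 + 384 = 2215
link = 2151/2215 = 0.971106
Link Q2 2017→Q3 2017:
ΣP(Q3 2017)Q(Q2 2017) = 596×1 + 2×267 + 29×21 + 4×88 = 596 + 534 + 609 + 352 = 2091
ΣP(Q2 2017)Q(Q2 2017) = 475×1 + 2×267 + 28×21 + 5×88 = 475 + 534 + 588 + 440 = 2037
link = 2091/2037 = 1.026510
Link Q3 2017→Q4 2017:
ΣP(Q4 2017)Q(Q3 2017) = 769×1 + 2×298 + 35×18 + 4×110 = 769 + 596 + 630 + 440 = 2435
ΣP(Q3 2017)Q(Q3 2017) = 596×1 + 2×298 + 29×18 + 4×110 = 596 + 596 + 522 + 440 = 2154
link = 2435/2154 = 1.130455
Chained index = 100 × 0.971106 × 1.026510 × 1.130455 = 112.6894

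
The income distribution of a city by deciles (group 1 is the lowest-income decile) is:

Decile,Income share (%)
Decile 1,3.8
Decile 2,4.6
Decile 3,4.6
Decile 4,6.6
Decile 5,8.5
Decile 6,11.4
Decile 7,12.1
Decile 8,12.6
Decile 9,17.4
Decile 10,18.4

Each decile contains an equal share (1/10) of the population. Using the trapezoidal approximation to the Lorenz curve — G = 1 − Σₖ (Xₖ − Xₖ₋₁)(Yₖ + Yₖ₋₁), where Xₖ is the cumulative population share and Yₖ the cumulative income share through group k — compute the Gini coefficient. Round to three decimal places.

Cumulative income shares Yₖ: 0.0380, 0.0840, 0.1300, 0.1960, 0.2810, 0.3950, 0.5160, 0.6420, 0.8160, 1.0000
Σ (Xₖ−Xₖ₋₁)(Yₖ+Yₖ₋₁) = (1/10)(0.0380+0.0000) + (1/10)(0.0840+0.0380) + (1/10)(0.1300+0.0840) + (1/10)(0.1960+0.1300) + (1/10)(0.2810+0.1960) + (1/10)(0.3950+0.2810) + (1/10)(0.5160+0.3950) + (1/10)(0.6420+0.5160) + (1/10)(0.8160+0.6420) + (1/10)(1.0000+0.8160)
  = 0.0038 + 0.0122 + 0.0214 + 0.0326 + 0.0477 + 0.0676 + 0.0911 + 0.1158 + 0.1458 + 0.1816 = 0.7196
G = 1 − 0.7196 = 0.2804

0.280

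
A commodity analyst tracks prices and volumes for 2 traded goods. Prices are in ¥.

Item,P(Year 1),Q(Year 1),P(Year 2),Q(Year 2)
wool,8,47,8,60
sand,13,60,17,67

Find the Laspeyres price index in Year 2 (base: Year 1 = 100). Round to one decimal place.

Laspeyres price index uses base-period quantities as weights.
ΣP(Year 2)·Q(Year 1) = 8×47 + 17×60 = 376 + 1020 = 1396
ΣP(Year 1)·Q(Year 1) = 8×47 + 13×60 = 376 + 780 = 1156
Index = 1396 / 1156 × 100 = 120.7612

120.8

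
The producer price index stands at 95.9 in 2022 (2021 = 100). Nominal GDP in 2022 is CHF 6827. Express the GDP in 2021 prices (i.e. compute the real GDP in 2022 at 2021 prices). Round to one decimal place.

7118.9

Real = Nominal ÷ (Index/100) = 6827 ÷ (95.9/100)
     = 6827 ÷ 0.959 = 7118.8738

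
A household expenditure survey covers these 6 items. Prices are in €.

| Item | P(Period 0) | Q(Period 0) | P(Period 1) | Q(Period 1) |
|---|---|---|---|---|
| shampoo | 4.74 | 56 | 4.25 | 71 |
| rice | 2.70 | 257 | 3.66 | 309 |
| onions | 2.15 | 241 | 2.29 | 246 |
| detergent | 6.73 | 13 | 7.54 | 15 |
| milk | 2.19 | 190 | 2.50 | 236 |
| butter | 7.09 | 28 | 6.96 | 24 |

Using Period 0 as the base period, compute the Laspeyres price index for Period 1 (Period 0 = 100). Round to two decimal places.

114.63

Laspeyres price index uses base-period quantities as weights.
ΣP(Period 1)·Q(Period 0) = 4.25×56 + 3.66×257 + 2.29×241 + 7.54×13 + 2.50×190 + 6.96×28 = 238 + 940.62 + 551.89 + 98.02 + 475 + 194.88 = 2498.41
ΣP(Period 0)·Q(Period 0) = 4.74×56 + 2.70×257 + 2.15×241 + 6.73×13 + 2.19×190 + 7.09×28 = 265.44 + 693.9 + 518.15 + 87.49 + 416.1 + 198.52 = 2179.6
Index = 2498.41 / 2179.6 × 100 = 114.6270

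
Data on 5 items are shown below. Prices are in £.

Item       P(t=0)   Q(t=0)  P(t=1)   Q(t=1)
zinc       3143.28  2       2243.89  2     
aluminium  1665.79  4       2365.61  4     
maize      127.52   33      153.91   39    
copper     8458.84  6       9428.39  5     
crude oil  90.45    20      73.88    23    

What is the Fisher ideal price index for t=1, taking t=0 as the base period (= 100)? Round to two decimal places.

110.49

Laspeyres component (base-period weights):
ΣP(t=1)Q(t=0) = 2243.89×2 + 2365.61×4 + 153.91×33 + 9428.39×6 + 73.88×20 = 4487.78 + 9462.44 + 5079.03 + 56570.34 + 1477.6 = 77077.19
ΣP(t=0)Q(t=0) = 3143.28×2 + 1665.79×4 + 127.52×33 + 8458.84×6 + 90.45×20 = 6286.56 + 6663.16 + 4208.16 + 50753.04 + 1809 = 69719.92
L = 77077.19 / 69719.92 × 100 = 110.5526
Paasche component (current-period weights):
ΣP(t=1)Q(t=1) = 2243.89×2 + 2365.61×4 + 153.91×39 + 9428.39×5 + 73.88×23 = 4487.78 + 9462.44 + 6002.49 + 47141.95 + 1699.24 = 68793.9
ΣP(t=0)Q(t=1) = 3143.28×2 + 1665.79×4 + 127.52×39 + 8458.84×5 + 90.45×23 = 6286.56 + 6663.16 + 4973.28 + 42294.2 + 2080.35 = 62297.55
P = 68793.9 / 62297.55 × 100 = 110.4279
Fisher = √(L × P) = √(110.5526 × 110.4279) = 110.4903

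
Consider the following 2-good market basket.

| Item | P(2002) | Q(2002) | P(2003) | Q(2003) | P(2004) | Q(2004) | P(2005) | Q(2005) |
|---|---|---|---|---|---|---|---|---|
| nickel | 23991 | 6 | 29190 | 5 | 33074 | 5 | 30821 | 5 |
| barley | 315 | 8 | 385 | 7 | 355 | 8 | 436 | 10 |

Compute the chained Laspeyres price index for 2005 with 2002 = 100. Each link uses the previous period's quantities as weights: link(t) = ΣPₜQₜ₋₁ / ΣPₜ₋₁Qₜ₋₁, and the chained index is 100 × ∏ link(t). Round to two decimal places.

Link 2002→2003:
ΣP(2003)Q(2002) = 29190×6 + 385×8 = 175140 + 3080 = 178220
ΣP(2002)Q(2002) = 23991×6 + 315×8 = 143946 + 2520 = 146466
link = 178220/146466 = 1.216801
Link 2003→2004:
ΣP(2004)Q(2003) = 33074×5 + 355×7 = 165370 + 2485 = 167855
ΣP(2003)Q(2003) = 29190×5 + 385×7 = 145950 + 2695 = 148645
link = 167855/148645 = 1.129234
Link 2004→2005:
ΣP(2005)Q(2004) = 30821×5 + 436×8 = 154105 + 3488 = 157593
ΣP(2004)Q(2004) = 33074×5 + 355×8 = 165370 + 2840 = 168210
link = 157593/168210 = 0.936882
Chained index = 100 × 1.216801 × 1.129234 × 0.936882 = 128.7326

128.73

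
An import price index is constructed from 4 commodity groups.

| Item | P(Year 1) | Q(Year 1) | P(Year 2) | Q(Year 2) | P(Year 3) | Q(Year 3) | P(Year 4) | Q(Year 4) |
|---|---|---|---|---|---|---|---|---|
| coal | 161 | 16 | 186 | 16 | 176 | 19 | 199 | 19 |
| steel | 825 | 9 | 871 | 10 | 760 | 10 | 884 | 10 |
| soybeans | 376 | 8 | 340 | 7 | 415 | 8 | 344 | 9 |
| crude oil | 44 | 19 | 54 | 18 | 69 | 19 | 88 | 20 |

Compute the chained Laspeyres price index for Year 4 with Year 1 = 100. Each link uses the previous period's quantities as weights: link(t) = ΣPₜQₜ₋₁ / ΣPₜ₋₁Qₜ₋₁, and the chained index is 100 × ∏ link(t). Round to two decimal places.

111.46

Link Year 1→Year 2:
ΣP(Year 2)Q(Year 1) = 186×16 + 871×9 + 340×8 + 54×19 = 2976 + 7839 + 2720 + 1026 = 14561
ΣP(Year 1)Q(Year 1) = 161×16 + 825×9 + 376×8 + 44×19 = 2576 + 7425 + 3008 + 836 = 13845
link = 14561/13845 = 1.051715
Link Year 2→Year 3:
ΣP(Year 3)Q(Year 2) = 176×16 + 760×10 + 415×7 + 69×18 = 2816 + 7600 + 2905 + 1242 = 14563
ΣP(Year 2)Q(Year 2) = 186×16 + 871×10 + 340×7 + 54×18 = 2976 + 8710 + 2380 + 972 = 15038
link = 14563/15038 = 0.968413
Link Year 3→Year 4:
ΣP(Year 4)Q(Year 3) = 199×19 + 884×10 + 344×8 + 88×19 = 3781 + 8840 + 2752 + 1672 = 17045
ΣP(Year 3)Q(Year 3) = 176×19 + 760×10 + 415×8 + 69×19 = 3344 + 7600 + 3320 + 1311 = 15575
link = 17045/15575 = 1.094382
Chained index = 100 × 1.051715 × 0.968413 × 1.094382 = 111.4623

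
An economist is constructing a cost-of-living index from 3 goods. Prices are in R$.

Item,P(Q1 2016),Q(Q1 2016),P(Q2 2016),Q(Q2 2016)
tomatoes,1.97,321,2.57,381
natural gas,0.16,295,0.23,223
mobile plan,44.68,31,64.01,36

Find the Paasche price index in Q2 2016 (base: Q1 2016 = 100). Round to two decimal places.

139.26

Paasche price index uses current-period quantities as weights.
ΣP(Q2 2016)·Q(Q2 2016) = 2.57×381 + 0.23×223 + 64.01×36 = 979.17 + 51.29 + 2304.36 = 3334.82
ΣP(Q1 2016)·Q(Q2 2016) = 1.97×381 + 0.16×223 + 44.68×36 = 750.57 + 35.68 + 1608.48 = 2394.73
Index = 3334.82 / 2394.73 × 100 = 139.2566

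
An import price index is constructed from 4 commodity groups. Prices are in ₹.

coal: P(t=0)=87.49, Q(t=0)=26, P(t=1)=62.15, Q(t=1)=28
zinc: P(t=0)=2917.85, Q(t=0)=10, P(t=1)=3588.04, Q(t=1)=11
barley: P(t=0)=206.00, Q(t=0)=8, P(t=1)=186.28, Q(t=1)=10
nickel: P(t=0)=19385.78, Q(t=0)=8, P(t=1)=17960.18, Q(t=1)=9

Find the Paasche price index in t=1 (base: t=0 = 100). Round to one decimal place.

Paasche price index uses current-period quantities as weights.
ΣP(t=1)·Q(t=1) = 62.15×28 + 3588.04×11 + 186.28×10 + 17960.18×9 = 1740.2 + 39468.44 + 1862.8 + 161641.62 = 204713.06
ΣP(t=0)·Q(t=1) = 87.49×28 + 2917.85×11 + 206.00×10 + 19385.78×9 = 2449.72 + 32096.35 + 2060 + 174472.02 = 211078.09
Index = 204713.06 / 211078.09 × 100 = 96.9845

97.0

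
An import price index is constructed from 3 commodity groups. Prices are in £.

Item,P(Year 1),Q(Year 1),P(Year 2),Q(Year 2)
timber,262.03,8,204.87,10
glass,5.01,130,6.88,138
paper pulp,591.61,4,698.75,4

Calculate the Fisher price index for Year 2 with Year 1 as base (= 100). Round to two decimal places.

103.10

Laspeyres component (base-period weights):
ΣP(Year 2)Q(Year 1) = 204.87×8 + 6.88×130 + 698.75×4 = 1638.96 + 894.4 + 2795 = 5328.36
ΣP(Year 1)Q(Year 1) = 262.03×8 + 5.01×130 + 591.61×4 = 2096.24 + 651.3 + 2366.44 = 5113.98
L = 5328.36 / 5113.98 × 100 = 104.1920
Paasche component (current-period weights):
ΣP(Year 2)Q(Year 2) = 204.87×10 + 6.88×138 + 698.75×4 = 2048.7 + 949.44 + 2795 = 5793.14
ΣP(Year 1)Q(Year 2) = 262.03×10 + 5.01×138 + 591.61×4 = 2620.3 + 691.38 + 2366.44 = 5678.12
P = 5793.14 / 5678.12 × 100 = 102.0257
Fisher = √(L × P) = √(104.1920 × 102.0257) = 103.1032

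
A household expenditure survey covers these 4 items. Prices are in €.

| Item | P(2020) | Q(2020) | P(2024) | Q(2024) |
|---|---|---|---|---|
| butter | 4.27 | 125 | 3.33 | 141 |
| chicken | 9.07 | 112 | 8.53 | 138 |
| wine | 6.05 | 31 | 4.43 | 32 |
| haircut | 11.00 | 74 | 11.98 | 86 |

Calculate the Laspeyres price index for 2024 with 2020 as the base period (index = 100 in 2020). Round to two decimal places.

Laspeyres price index uses base-period quantities as weights.
ΣP(2024)·Q(2020) = 3.33×125 + 8.53×112 + 4.43×31 + 11.98×74 = 416.25 + 955.36 + 137.33 + 886.52 = 2395.46
ΣP(2020)·Q(2020) = 4.27×125 + 9.07×112 + 6.05×31 + 11.00×74 = 533.75 + 1015.84 + 187.55 + 814 = 2551.14
Index = 2395.46 / 2551.14 × 100 = 93.8976

93.90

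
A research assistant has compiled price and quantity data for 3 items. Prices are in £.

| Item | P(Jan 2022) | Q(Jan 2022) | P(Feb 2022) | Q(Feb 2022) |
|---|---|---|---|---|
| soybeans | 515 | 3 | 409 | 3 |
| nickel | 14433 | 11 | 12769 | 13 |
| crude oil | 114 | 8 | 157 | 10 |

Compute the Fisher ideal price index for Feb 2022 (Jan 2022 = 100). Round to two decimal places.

Laspeyres component (base-period weights):
ΣP(Feb 2022)Q(Jan 2022) = 409×3 + 12769×11 + 157×8 = 1227 + 140459 + 1256 = 142942
ΣP(Jan 2022)Q(Jan 2022) = 515×3 + 14433×11 + 114×8 = 1545 + 158763 + 912 = 161220
L = 142942 / 161220 × 100 = 88.6627
Paasche component (current-period weights):
ΣP(Feb 2022)Q(Feb 2022) = 409×3 + 12769×13 + 157×10 = 1227 + 165997 + 1570 = 168794
ΣP(Jan 2022)Q(Feb 2022) = 515×3 + 14433×13 + 114×10 = 1545 + 187629 + 1140 = 190314
P = 168794 / 190314 × 100 = 88.6924
Fisher = √(L × P) = √(88.6627 × 88.6924) = 88.6775

88.68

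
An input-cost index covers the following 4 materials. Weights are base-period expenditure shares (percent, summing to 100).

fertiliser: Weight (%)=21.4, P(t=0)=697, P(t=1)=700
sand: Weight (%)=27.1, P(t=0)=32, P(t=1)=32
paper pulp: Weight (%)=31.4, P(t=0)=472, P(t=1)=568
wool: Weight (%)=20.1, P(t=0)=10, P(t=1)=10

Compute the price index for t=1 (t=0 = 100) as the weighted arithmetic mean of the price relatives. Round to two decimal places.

106.48

fertiliser: 21.4 × (700/697) = 21.4 × 1.004304 = 21.4921
sand: 27.1 × (32/32) = 27.1 × 1.000000 = 27.1000
paper pulp: 31.4 × (568/472) = 31.4 × 1.203390 = 37.7864
wool: 20.1 × (10/10) = 20.1 × 1.000000 = 20.1000
Index = Σ wᵢ·(p₁ᵢ/p₀ᵢ) = 21.4921 + 27.1000 + 37.7864 + 20.1000 = 106.4785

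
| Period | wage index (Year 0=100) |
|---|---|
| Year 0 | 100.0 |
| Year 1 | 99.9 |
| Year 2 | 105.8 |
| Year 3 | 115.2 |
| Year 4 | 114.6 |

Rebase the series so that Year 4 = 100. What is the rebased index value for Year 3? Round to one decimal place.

Rebased(Year 3) = 115.2 / 114.6 × 100 = 100.5236

100.5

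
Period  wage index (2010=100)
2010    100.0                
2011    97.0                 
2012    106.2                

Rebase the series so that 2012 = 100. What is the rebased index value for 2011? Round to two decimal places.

Rebased(2011) = 97.0 / 106.2 × 100 = 91.3371

91.34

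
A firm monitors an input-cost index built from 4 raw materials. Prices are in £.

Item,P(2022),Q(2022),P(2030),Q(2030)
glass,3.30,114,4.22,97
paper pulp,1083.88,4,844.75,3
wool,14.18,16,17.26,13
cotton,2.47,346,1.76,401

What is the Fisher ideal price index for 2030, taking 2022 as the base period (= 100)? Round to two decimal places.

81.76

Laspeyres component (base-period weights):
ΣP(2030)Q(2022) = 4.22×114 + 844.75×4 + 17.26×16 + 1.76×346 = 481.08 + 3379 + 276.16 + 608.96 = 4745.2
ΣP(2022)Q(2022) = 3.30×114 + 1083.88×4 + 14.18×16 + 2.47×346 = 376.2 + 4335.52 + 226.88 + 854.62 = 5793.22
L = 4745.2 / 5793.22 × 100 = 81.9095
Paasche component (current-period weights):
ΣP(2030)Q(2030) = 4.22×97 + 844.75×3 + 17.26×13 + 1.76×401 = 409.34 + 2534.25 + 224.38 + 705.76 = 3873.73
ΣP(2022)Q(2030) = 3.30×97 + 1083.88×3 + 14.18×13 + 2.47×401 = 320.1 + 3251.64 + 184.34 + 990.47 = 4746.55
P = 3873.73 / 4746.55 × 100 = 81.6115
Fisher = √(L × P) = √(81.9095 × 81.6115) = 81.7604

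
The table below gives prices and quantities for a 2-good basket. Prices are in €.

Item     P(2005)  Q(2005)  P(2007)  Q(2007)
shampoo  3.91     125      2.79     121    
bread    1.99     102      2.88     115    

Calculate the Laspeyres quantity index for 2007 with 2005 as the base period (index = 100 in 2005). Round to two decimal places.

101.48

Laspeyres quantity index uses base-period prices as weights.
ΣP(2005)·Q(2007) = 3.91×121 + 1.99×115 = 473.11 + 228.85 = 701.96
ΣP(2005)·Q(2005) = 3.91×125 + 1.99×102 = 488.75 + 202.98 = 691.73
Index = 701.96 / 691.73 × 100 = 101.4789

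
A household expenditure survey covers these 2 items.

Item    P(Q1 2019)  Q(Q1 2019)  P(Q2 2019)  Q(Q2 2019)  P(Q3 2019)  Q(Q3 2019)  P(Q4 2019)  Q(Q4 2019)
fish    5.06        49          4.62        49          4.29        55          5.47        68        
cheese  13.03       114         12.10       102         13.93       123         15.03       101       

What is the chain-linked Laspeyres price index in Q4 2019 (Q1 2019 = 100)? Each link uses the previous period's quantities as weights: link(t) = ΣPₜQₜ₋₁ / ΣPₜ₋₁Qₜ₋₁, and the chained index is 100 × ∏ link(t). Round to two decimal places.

114.08

Link Q1 2019→Q2 2019:
ΣP(Q2 2019)Q(Q1 2019) = 4.62×49 + 12.10×114 = 226.38 + 1379.4 = 1605.78
ΣP(Q1 2019)Q(Q1 2019) = 5.06×49 + 13.03×114 = 247.94 + 1485.42 = 1733.36
link = 1605.78/1733.36 = 0.926397
Link Q2 2019→Q3 2019:
ΣP(Q3 2019)Q(Q2 2019) = 4.29×49 + 13.93×102 = 210.21 + 1420.86 = 1631.07
ΣP(Q2 2019)Q(Q2 2019) = 4.62×49 + 12.10×102 = 226.38 + 1234.2 = 1460.58
link = 1631.07/1460.58 = 1.116728
Link Q3 2019→Q4 2019:
ΣP(Q4 2019)Q(Q3 2019) = 5.47×55 + 15.03×123 = 300.85 + 1848.69 = 2149.54
ΣP(Q3 2019)Q(Q3 2019) = 4.29×55 + 13.93×123 = 235.95 + 1713.39 = 1949.34
link = 2149.54/1949.34 = 1.102701
Chained index = 100 × 0.926397 × 1.116728 × 1.102701 = 114.0781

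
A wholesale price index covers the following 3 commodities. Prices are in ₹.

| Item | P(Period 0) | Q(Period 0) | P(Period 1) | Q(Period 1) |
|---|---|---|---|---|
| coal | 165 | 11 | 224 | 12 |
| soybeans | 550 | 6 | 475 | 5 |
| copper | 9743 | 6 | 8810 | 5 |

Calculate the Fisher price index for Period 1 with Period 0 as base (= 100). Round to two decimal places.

Laspeyres component (base-period weights):
ΣP(Period 1)Q(Period 0) = 224×11 + 475×6 + 8810×6 = 2464 + 2850 + 52860 = 58174
ΣP(Period 0)Q(Period 0) = 165×11 + 550×6 + 9743×6 = 1815 + 3300 + 58458 = 63573
L = 58174 / 63573 × 100 = 91.5074
Paasche component (current-period weights):
ΣP(Period 1)Q(Period 1) = 224×12 + 475×5 + 8810×5 = 2688 + 2375 + 44050 = 49113
ΣP(Period 0)Q(Period 1) = 165×12 + 550×5 + 9743×5 = 1980 + 2750 + 48715 = 53445
P = 49113 / 53445 × 100 = 91.8945
Fisher = √(L × P) = √(91.5074 × 91.8945) = 91.7007

91.70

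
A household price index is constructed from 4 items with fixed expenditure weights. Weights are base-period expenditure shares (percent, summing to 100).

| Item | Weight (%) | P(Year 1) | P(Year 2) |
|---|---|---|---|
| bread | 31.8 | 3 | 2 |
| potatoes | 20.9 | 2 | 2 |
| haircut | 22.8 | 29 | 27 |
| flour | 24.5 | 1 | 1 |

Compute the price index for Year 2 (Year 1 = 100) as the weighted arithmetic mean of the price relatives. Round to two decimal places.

87.83

bread: 31.8 × (2/3) = 31.8 × 0.666667 = 21.2000
potatoes: 20.9 × (2/2) = 20.9 × 1.000000 = 20.9000
haircut: 22.8 × (27/29) = 22.8 × 0.931034 = 21.2276
flour: 24.5 × (1/1) = 24.5 × 1.000000 = 24.5000
Index = Σ wᵢ·(p₁ᵢ/p₀ᵢ) = 21.2000 + 20.9000 + 21.2276 + 24.5000 = 87.8276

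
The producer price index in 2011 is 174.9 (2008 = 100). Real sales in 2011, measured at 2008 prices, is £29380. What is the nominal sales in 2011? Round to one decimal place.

Nominal = Real × (Index/100) = 29380 × (174.9/100)
        = 29380 × 1.749 = 51385.6200

51385.6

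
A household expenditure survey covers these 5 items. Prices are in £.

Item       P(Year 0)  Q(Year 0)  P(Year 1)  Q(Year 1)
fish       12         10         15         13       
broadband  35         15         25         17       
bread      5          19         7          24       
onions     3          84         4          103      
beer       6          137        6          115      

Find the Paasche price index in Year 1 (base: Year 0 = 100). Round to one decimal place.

101.1

Paasche price index uses current-period quantities as weights.
ΣP(Year 1)·Q(Year 1) = 15×13 + 25×17 + 7×24 + 4×103 + 6×115 = 195 + 425 + 168 + 412 + 690 = 1890
ΣP(Year 0)·Q(Year 1) = 12×13 + 35×17 + 5×24 + 3×103 + 6×115 = 156 + 595 + 120 + 309 + 690 = 1870
Index = 1890 / 1870 × 100 = 101.0695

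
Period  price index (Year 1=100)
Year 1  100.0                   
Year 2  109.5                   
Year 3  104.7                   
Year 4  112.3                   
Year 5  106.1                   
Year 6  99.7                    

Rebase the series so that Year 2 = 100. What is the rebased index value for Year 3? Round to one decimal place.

95.6

Rebased(Year 3) = 104.7 / 109.5 × 100 = 95.6164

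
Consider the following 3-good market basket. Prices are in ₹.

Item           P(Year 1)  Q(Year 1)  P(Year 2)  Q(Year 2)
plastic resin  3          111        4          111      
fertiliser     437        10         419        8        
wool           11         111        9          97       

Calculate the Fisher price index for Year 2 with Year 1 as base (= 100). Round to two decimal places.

Laspeyres component (base-period weights):
ΣP(Year 2)Q(Year 1) = 4×111 + 419×10 + 9×111 = 444 + 4190 + 999 = 5633
ΣP(Year 1)Q(Year 1) = 3×111 + 437×10 + 11×111 = 333 + 4370 + 1221 = 5924
L = 5633 / 5924 × 100 = 95.0878
Paasche component (current-period weights):
ΣP(Year 2)Q(Year 2) = 4×111 + 419×8 + 9×97 = 444 + 3352 + 873 = 4669
ΣP(Year 1)Q(Year 2) = 3×111 + 437×8 + 11×97 = 333 + 3496 + 1067 = 4896
P = 4669 / 4896 × 100 = 95.3636
Fisher = √(L × P) = √(95.0878 × 95.3636) = 95.2256

95.23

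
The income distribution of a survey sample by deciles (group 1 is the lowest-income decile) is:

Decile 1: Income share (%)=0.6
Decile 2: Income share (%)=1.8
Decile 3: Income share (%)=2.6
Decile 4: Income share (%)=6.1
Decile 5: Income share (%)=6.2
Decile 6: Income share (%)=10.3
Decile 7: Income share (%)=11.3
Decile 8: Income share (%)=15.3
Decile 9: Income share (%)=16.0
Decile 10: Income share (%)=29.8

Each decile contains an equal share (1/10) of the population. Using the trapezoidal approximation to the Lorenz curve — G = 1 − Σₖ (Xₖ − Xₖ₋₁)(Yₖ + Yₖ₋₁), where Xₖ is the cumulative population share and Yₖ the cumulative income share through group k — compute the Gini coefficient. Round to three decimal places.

Cumulative income shares Yₖ: 0.0060, 0.0240, 0.0500, 0.1110, 0.1730, 0.2760, 0.3890, 0.5420, 0.7020, 1.0000
Σ (Xₖ−Xₖ₋₁)(Yₖ+Yₖ₋₁) = (1/10)(0.0060+0.0000) + (1/10)(0.0240+0.0060) + (1/10)(0.0500+0.0240) + (1/10)(0.1110+0.0500) + (1/10)(0.1730+0.1110) + (1/10)(0.2760+0.1730) + (1/10)(0.3890+0.2760) + (1/10)(0.5420+0.3890) + (1/10)(0.7020+0.5420) + (1/10)(1.0000+0.7020)
  = 0.0006 + 0.0030 + 0.0074 + 0.0161 + 0.0284 + 0.0449 + 0.0665 + 0.0931 + 0.1244 + 0.1702 = 0.5546
G = 1 − 0.5546 = 0.4454

0.445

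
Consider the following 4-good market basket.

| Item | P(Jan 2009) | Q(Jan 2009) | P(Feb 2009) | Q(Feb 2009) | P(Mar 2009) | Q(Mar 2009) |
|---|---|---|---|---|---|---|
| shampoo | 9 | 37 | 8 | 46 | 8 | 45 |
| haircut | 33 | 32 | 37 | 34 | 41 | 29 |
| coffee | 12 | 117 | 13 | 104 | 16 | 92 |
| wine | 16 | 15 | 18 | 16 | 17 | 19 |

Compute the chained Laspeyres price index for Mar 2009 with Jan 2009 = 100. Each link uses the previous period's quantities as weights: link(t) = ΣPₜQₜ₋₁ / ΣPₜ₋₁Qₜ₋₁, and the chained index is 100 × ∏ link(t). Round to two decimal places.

Link Jan 2009→Feb 2009:
ΣP(Feb 2009)Q(Jan 2009) = 8×37 + 37×32 + 13×117 + 18×15 = 296 + 1184 + 1521 + 270 = 3271
ΣP(Jan 2009)Q(Jan 2009) = 9×37 + 33×32 + 12×117 + 16×15 = 333 + 1056 + 1404 + 240 = 3033
link = 3271/3033 = 1.078470
Link Feb 2009→Mar 2009:
ΣP(Mar 2009)Q(Feb 2009) = 8×46 + 41×34 + 16×104 + 17×16 = 368 + 1394 + 1664 + 272 = 3698
ΣP(Feb 2009)Q(Feb 2009) = 8×46 + 37×34 + 13×104 + 18×16 = 368 + 1258 + 1352 + 288 = 3266
link = 3698/3266 = 1.132272
Chained index = 100 × 1.078470 × 1.132272 = 122.1121

122.11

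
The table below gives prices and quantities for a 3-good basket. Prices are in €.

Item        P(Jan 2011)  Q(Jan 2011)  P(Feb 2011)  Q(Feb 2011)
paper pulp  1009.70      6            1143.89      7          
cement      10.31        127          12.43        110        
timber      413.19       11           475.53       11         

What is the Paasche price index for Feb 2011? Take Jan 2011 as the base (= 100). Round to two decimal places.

114.58

Paasche price index uses current-period quantities as weights.
ΣP(Feb 2011)·Q(Feb 2011) = 1143.89×7 + 12.43×110 + 475.53×11 = 8007.23 + 1367.3 + 5230.83 = 14605.36
ΣP(Jan 2011)·Q(Feb 2011) = 1009.70×7 + 10.31×110 + 413.19×11 = 7067.9 + 1134.1 + 4545.09 = 12747.09
Index = 14605.36 / 12747.09 × 100 = 114.5780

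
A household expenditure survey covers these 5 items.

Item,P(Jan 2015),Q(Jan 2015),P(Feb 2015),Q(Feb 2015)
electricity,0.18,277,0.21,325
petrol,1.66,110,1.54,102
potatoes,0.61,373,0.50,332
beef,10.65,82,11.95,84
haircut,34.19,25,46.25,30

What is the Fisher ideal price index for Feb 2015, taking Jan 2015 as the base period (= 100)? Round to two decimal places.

117.46

Laspeyres component (base-period weights):
ΣP(Feb 2015)Q(Jan 2015) = 0.21×277 + 1.54×110 + 0.50×373 + 11.95×82 + 46.25×25 = 58.17 + 169.4 + 186.5 + 979.9 + 1156.25 = 2550.22
ΣP(Jan 2015)Q(Jan 2015) = 0.18×277 + 1.66×110 + 0.61×373 + 10.65×82 + 34.19×25 = 49.86 + 182.6 + 227.53 + 873.3 + 854.75 = 2188.04
L = 2550.22 / 2188.04 × 100 = 116.5527
Paasche component (current-period weights):
ΣP(Feb 2015)Q(Feb 2015) = 0.21×325 + 1.54×102 + 0.50×332 + 11.95×84 + 46.25×30 = 68.25 + 157.08 + 166 + 1003.8 + 1387.5 = 2782.63
ΣP(Jan 2015)Q(Feb 2015) = 0.18×325 + 1.66×102 + 0.61×332 + 10.65×84 + 34.19×30 = 58.5 + 169.32 + 202.52 + 894.6 + 1025.7 = 2350.64
P = 2782.63 / 2350.64 × 100 = 118.3775
Fisher = √(L × P) = √(116.5527 × 118.3775) = 117.4616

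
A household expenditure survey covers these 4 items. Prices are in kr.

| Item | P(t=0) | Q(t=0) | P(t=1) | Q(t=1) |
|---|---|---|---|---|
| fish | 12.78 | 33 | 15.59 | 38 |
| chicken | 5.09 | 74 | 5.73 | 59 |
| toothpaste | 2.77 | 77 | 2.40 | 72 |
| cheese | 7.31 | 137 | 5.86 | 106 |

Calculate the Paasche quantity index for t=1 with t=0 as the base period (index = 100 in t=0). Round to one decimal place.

89.5

Paasche quantity index uses current-period prices as weights.
ΣP(t=1)·Q(t=1) = 15.59×38 + 5.73×59 + 2.40×72 + 5.86×106 = 592.42 + 338.07 + 172.8 + 621.16 = 1724.45
ΣP(t=1)·Q(t=0) = 15.59×33 + 5.73×74 + 2.40×77 + 5.86×137 = 514.47 + 424.02 + 184.8 + 802.82 = 1926.11
Index = 1724.45 / 1926.11 × 100 = 89.5302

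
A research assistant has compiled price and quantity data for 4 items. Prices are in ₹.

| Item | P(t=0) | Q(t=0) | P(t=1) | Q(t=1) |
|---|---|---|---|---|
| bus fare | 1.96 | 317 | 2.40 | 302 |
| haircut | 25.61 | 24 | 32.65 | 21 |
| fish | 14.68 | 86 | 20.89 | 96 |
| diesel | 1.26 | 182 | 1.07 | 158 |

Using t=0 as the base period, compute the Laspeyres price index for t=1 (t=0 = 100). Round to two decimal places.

Laspeyres price index uses base-period quantities as weights.
ΣP(t=1)·Q(t=0) = 2.40×317 + 32.65×24 + 20.89×86 + 1.07×182 = 760.8 + 783.6 + 1796.54 + 194.74 = 3535.68
ΣP(t=0)·Q(t=0) = 1.96×317 + 25.61×24 + 14.68×86 + 1.26×182 = 621.32 + 614.64 + 1262.48 + 229.32 = 2727.76
Index = 3535.68 / 2727.76 × 100 = 129.6184

129.62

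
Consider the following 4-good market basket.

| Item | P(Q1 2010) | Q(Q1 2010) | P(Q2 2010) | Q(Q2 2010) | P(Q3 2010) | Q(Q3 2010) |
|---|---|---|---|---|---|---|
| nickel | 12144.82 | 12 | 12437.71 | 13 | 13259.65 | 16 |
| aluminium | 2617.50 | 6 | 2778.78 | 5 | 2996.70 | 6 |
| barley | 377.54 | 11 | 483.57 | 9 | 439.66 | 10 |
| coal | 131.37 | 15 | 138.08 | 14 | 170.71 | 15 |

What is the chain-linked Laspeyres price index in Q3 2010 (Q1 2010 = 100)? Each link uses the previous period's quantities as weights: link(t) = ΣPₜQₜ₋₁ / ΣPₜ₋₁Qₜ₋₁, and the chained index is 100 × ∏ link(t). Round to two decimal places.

110.16

Link Q1 2010→Q2 2010:
ΣP(Q2 2010)Q(Q1 2010) = 12437.71×12 + 2778.78×6 + 483.57×11 + 138.08×15 = 149252.52 + 16672.68 + 5319.27 + 2071.2 = 173315.67
ΣP(Q1 2010)Q(Q1 2010) = 12144.82×12 + 2617.50×6 + 377.54×11 + 131.37×15 = 145737.84 + 15705 + 4152.94 + 1970.55 = 167566.33
link = 173315.67/167566.33 = 1.034311
Link Q2 2010→Q3 2010:
ΣP(Q3 2010)Q(Q2 2010) = 13259.65×13 + 2996.70×5 + 439.66×9 + 170.71×14 = 172375.45 + 14983.5 + 3956.94 + 2389.94 = 193705.83
ΣP(Q2 2010)Q(Q2 2010) = 12437.71×13 + 2778.78×5 + 483.57×9 + 138.08×14 = 161690.23 + 13893.9 + 4352.13 + 1933.12 = 181869.38
link = 193705.83/181869.38 = 1.065082
Chained index = 100 × 1.034311 × 1.065082 = 110.1626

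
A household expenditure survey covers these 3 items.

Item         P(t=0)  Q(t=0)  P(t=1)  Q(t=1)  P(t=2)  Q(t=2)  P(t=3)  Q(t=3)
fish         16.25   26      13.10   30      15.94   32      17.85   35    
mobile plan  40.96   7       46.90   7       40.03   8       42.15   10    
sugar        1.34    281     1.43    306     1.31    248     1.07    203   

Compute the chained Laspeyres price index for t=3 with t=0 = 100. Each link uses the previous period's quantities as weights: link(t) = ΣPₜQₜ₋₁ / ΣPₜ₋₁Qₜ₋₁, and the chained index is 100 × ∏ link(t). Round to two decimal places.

Link t=0→t=1:
ΣP(t=1)Q(t=0) = 13.10×26 + 46.90×7 + 1.43×281 = 340.6 + 328.3 + 401.83 = 1070.73
ΣP(t=0)Q(t=0) = 16.25×26 + 40.96×7 + 1.34×281 = 422.5 + 286.72 + 376.54 = 1085.76
link = 1070.73/1085.76 = 0.986157
Link t=1→t=2:
ΣP(t=2)Q(t=1) = 15.94×30 + 40.03×7 + 1.31×306 = 478.2 + 280.21 + 400.86 = 1159.27
ΣP(t=1)Q(t=1) = 13.10×30 + 46.90×7 + 1.43×306 = 393 + 328.3 + 437.58 = 1158.88
link = 1159.27/1158.88 = 1.000337
Link t=2→t=3:
ΣP(t=3)Q(t=2) = 17.85×32 + 42.15×8 + 1.07×248 = 571.2 + 337.2 + 265.36 = 1173.76
ΣP(t=2)Q(t=2) = 15.94×32 + 40.03×8 + 1.31×248 = 510.08 + 320.24 + 324.88 = 1155.2
link = 1173.76/1155.2 = 1.016066
Chained index = 100 × 0.986157 × 1.000337 × 1.016066 = 100.2338

100.23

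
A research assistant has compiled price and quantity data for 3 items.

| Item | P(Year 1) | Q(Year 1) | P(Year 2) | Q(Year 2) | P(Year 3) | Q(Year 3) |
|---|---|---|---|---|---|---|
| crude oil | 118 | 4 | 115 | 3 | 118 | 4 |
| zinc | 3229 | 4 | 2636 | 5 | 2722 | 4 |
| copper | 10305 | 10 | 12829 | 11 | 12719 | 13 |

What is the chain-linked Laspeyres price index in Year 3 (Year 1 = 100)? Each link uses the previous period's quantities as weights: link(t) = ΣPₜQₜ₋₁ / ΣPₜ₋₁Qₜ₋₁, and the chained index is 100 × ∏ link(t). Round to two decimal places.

119.03

Link Year 1→Year 2:
ΣP(Year 2)Q(Year 1) = 115×4 + 2636×4 + 12829×10 = 460 + 10544 + 128290 = 139294
ΣP(Year 1)Q(Year 1) = 118×4 + 3229×4 + 10305×10 = 472 + 12916 + 103050 = 116438
link = 139294/116438 = 1.196293
Link Year 2→Year 3:
ΣP(Year 3)Q(Year 2) = 118×3 + 2722×5 + 12719×11 = 354 + 13610 + 139909 = 153873
ΣP(Year 2)Q(Year 2) = 115×3 + 2636×5 + 12829×11 = 345 + 13180 + 141119 = 154644
link = 153873/154644 = 0.995014
Chained index = 100 × 1.196293 × 0.995014 = 119.0329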